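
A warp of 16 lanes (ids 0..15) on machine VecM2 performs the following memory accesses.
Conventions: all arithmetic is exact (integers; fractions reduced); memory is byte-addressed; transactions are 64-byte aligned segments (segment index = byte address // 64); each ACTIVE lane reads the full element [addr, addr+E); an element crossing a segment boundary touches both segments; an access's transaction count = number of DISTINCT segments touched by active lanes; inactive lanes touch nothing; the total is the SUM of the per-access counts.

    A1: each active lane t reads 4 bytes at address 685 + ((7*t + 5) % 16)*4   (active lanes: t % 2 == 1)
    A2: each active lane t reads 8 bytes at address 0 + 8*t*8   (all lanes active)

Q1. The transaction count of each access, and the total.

A1: 2 transactions
A2: 16 transactions

Answer: 2,16; total 18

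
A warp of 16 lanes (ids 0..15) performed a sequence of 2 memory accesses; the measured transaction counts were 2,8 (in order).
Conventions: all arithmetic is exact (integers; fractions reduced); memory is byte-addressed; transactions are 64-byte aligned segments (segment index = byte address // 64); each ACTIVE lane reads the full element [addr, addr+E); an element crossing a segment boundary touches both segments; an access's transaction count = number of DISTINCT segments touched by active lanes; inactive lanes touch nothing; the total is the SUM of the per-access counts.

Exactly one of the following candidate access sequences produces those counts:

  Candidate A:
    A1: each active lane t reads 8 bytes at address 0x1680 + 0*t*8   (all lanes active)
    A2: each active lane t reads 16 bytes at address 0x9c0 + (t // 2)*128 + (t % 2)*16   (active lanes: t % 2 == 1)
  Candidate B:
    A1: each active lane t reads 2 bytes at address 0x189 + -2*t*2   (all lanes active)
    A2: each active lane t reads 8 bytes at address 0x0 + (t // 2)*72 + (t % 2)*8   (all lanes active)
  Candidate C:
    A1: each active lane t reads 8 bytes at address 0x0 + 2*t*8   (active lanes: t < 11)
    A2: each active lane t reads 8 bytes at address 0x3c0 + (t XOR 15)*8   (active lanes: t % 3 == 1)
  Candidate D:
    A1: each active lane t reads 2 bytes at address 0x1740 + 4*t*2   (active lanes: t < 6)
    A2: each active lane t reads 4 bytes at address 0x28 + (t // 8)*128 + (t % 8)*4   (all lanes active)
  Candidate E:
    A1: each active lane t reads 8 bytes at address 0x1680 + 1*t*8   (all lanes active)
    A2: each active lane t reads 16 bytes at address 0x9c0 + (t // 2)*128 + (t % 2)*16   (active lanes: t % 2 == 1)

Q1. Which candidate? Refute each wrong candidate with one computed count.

A: A1 gives 1 transaction, not 2
B: A2 gives 9 transactions, not 8
C: A1 gives 3 transactions, not 2
D: A1 gives 1 transaction, not 2
E: all counts match (2,8)

Answer: E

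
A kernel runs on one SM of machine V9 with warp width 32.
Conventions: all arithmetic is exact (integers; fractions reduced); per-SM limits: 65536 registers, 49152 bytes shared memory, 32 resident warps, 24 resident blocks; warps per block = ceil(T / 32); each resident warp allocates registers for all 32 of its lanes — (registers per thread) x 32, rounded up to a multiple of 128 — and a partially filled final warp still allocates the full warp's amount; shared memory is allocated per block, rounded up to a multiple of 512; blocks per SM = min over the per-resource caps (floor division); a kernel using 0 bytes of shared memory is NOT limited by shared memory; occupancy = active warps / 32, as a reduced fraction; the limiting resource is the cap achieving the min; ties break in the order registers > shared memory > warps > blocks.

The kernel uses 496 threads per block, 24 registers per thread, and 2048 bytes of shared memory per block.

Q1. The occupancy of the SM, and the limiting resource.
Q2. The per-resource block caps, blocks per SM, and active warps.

Answer: occupancy 1, limited by warps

registers: 5 blocks
shared memory: 24 blocks
warps: 2 blocks
blocks: 24 blocks

Answer: 2 blocks, 32 active warps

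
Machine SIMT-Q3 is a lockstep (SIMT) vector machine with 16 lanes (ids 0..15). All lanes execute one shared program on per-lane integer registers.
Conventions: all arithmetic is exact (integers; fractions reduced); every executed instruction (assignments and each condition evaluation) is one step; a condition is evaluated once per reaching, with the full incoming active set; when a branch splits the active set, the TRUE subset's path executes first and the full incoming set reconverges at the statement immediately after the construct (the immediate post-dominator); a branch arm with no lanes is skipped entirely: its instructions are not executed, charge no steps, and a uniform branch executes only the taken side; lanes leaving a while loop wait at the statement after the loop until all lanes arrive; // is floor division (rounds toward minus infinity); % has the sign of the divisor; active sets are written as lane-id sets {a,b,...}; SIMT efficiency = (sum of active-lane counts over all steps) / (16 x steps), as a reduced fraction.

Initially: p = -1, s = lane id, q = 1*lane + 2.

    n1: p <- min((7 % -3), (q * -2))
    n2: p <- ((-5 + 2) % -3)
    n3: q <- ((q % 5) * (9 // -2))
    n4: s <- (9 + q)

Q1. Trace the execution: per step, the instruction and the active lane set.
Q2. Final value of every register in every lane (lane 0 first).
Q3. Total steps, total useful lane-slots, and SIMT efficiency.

step 0: p <- min((7 % -3), (q * -2)) {0,1,2,3,4,5,6,7,8,9,10,11,12,13,14,15}
step 1: p <- ((-5 + 2) % -3)         {0,1,2,3,4,5,6,7,8,9,10,11,12,13,14,15}
step 2: q <- ((q % 5) * (9 // -2))   {0,1,2,3,4,5,6,7,8,9,10,11,12,13,14,15}
step 3: s <- (9 + q)                 {0,1,2,3,4,5,6,7,8,9,10,11,12,13,14,15}

Answer: 4 steps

p: 0,0,0,0,0,0,0,0,0,0,0,0,0,0,0,0
s: -1,-6,-11,9,4,-1,-6,-11,9,4,-1,-6,-11,9,4,-1
q: -10,-15,-20,0,-5,-10,-15,-20,0,-5,-10,-15,-20,0,-5,-10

steps = 4; useful = 64; efficiency = 64/64 = 1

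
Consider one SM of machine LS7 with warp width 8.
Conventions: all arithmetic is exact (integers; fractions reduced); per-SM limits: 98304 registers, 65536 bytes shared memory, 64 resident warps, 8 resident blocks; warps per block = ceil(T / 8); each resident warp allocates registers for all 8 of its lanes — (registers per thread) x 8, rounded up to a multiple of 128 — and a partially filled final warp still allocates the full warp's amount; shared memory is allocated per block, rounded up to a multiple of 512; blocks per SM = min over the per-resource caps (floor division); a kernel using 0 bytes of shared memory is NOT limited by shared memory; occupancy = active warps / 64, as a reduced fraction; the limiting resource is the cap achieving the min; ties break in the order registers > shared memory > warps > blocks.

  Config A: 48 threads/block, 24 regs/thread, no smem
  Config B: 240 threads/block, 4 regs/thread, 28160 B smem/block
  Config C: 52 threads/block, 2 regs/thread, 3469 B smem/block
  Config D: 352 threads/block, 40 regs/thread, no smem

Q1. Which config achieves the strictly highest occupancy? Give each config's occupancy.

occupancies: A 3/4, B 15/16, C 7/8, D 11/16

Answer: B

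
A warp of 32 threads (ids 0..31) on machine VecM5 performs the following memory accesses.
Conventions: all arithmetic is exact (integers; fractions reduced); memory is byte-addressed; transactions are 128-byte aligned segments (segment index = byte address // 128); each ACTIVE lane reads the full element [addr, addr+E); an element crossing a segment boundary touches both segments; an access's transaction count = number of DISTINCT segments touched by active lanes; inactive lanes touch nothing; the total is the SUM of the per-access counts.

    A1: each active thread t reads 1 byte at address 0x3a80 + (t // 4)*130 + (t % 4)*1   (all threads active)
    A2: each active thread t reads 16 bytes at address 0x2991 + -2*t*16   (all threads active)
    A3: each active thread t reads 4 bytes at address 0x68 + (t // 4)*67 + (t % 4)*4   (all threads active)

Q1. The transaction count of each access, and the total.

A1: 8 transactions
A2: 9 transactions
A3: 5 transactions

Answer: 8,9,5; total 22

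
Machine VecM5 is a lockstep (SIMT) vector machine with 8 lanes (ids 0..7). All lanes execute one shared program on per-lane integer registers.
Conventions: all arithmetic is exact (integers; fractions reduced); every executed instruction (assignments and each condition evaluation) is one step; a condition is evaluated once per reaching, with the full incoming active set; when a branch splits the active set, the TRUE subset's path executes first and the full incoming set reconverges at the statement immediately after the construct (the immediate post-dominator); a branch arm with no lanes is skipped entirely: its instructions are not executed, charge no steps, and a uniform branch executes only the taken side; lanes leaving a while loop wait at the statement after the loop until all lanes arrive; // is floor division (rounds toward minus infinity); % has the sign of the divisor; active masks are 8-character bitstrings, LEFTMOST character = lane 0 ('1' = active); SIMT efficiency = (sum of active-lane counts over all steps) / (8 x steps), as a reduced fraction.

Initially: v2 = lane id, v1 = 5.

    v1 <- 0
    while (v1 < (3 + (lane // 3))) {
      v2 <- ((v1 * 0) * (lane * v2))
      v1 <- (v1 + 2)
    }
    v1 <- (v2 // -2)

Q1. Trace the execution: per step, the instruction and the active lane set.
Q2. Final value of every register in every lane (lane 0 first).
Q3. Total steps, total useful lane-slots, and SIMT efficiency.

step 0: v1 <- 0                      11111111
step 1: eval (v1 < (3 + (lane // 3))) 11111111
step 2: v2 <- ((v1 * 0) * (lane * v2)) 11111111
step 3: v1 <- (v1 + 2)               11111111
step 4: eval (v1 < (3 + (lane // 3))) 11111111
step 5: v2 <- ((v1 * 0) * (lane * v2)) 11111111
step 6: v1 <- (v1 + 2)               11111111
step 7: eval (v1 < (3 + (lane // 3))) 11111111
step 8: v2 <- ((v1 * 0) * (lane * v2)) 00000011
step 9: v1 <- (v1 + 2)               00000011
step 10: eval (v1 < (3 + (lane // 3))) 00000011
step 11: v1 <- (v2 // -2)             11111111

Answer: 12 steps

v2: 0,0,0,0,0,0,0,0
v1: 0,0,0,0,0,0,0,0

steps = 12; useful = 78; efficiency = 78/96 = 13/16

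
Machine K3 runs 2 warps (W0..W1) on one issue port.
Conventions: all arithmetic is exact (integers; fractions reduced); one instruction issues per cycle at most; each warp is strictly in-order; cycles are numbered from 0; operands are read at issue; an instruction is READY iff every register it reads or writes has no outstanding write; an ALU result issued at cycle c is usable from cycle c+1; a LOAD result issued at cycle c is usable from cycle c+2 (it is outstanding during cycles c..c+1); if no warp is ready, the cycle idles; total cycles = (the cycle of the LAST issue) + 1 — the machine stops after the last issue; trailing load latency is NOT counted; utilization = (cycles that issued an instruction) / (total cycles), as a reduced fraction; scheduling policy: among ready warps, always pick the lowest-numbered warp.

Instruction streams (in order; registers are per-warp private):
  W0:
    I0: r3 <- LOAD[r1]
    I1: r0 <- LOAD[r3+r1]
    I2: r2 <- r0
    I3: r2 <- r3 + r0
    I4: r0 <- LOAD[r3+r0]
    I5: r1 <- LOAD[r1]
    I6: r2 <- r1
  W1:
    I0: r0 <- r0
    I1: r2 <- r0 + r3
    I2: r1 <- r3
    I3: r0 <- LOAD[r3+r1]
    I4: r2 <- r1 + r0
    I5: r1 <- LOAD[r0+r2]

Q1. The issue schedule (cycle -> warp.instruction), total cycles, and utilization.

cycle 0: W0.I0
cycle 1: W1.I0
cycle 2: W0.I1
cycle 3: W1.I1
cycle 4: W0.I2
cycle 5: W0.I3
cycle 6: W0.I4
cycle 7: W0.I5
cycle 8: W1.I2
cycle 9: W0.I6
cycle 10: W1.I3
cycle 11: idle
cycle 12: W1.I4
cycle 13: W1.I5

Answer: 14 cycles, utilization 13/14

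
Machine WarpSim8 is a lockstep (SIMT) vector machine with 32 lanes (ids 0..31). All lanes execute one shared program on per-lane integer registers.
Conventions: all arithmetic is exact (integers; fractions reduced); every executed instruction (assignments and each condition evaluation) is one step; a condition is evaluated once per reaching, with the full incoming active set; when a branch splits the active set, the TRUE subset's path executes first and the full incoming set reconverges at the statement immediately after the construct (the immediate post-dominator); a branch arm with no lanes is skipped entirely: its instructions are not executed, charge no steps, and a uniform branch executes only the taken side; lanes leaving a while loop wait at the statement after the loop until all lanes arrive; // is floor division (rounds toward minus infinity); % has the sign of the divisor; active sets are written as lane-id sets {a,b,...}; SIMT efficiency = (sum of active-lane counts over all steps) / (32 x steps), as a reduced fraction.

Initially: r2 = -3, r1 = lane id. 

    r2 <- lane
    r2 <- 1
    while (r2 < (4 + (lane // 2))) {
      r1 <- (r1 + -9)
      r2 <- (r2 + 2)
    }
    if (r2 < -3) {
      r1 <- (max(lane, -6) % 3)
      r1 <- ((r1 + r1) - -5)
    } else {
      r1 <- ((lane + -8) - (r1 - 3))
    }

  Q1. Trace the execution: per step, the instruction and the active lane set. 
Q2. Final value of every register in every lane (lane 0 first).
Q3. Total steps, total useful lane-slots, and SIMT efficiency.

step 0: r2 <- lane                   {0,1,2,3,4,5,6,7,8,9,10,11,12,13,14,15,16,17,18,19,20,21,22,23,24,25,26,27,28,29,30,31}
step 1: r2 <- 1                      {0,1,2,3,4,5,6,7,8,9,10,11,12,13,14,15,16,17,18,19,20,21,22,23,24,25,26,27,28,29,30,31}
step 2: eval (r2 < (4 + (lane // 2))) {0,1,2,3,4,5,6,7,8,9,10,11,12,13,14,15,16,17,18,19,20,21,22,23,24,25,26,27,28,29,30,31}
step 3: r1 <- (r1 + -9)              {0,1,2,3,4,5,6,7,8,9,10,11,12,13,14,15,16,17,18,19,20,21,22,23,24,25,26,27,28,29,30,31}
step 4: r2 <- (r2 + 2)               {0,1,2,3,4,5,6,7,8,9,10,11,12,13,14,15,16,17,18,19,20,21,22,23,24,25,26,27,28,29,30,31}
step 5: eval (r2 < (4 + (lane // 2))) {0,1,2,3,4,5,6,7,8,9,10,11,12,13,14,15,16,17,18,19,20,21,22,23,24,25,26,27,28,29,30,31}
step 6: r1 <- (r1 + -9)              {0,1,2,3,4,5,6,7,8,9,10,11,12,13,14,15,16,17,18,19,20,21,22,23,24,25,26,27,28,29,30,31}
step 7: r2 <- (r2 + 2)               {0,1,2,3,4,5,6,7,8,9,10,11,12,13,14,15,16,17,18,19,20,21,22,23,24,25,26,27,28,29,30,31}
step 8: eval (r2 < (4 + (lane // 2))) {0,1,2,3,4,5,6,7,8,9,10,11,12,13,14,15,16,17,18,19,20,21,22,23,24,25,26,27,28,29,30,31}
step 9: r1 <- (r1 + -9)              {4,5,6,7,8,9,10,11,12,13,14,15,16,17,18,19,20,21,22,23,24,25,26,27,28,29,30,31}
step 10: r2 <- (r2 + 2)               {4,5,6,7,8,9,10,11,12,13,14,15,16,17,18,19,20,21,22,23,24,25,26,27,28,29,30,31}
step 11: eval (r2 < (4 + (lane // 2))) {4,5,6,7,8,9,10,11,12,13,14,15,16,17,18,19,20,21,22,23,24,25,26,27,28,29,30,31}
step 12: r1 <- (r1 + -9)              {8,9,10,11,12,13,14,15,16,17,18,19,20,21,22,23,24,25,26,27,28,29,30,31}
step 13: r2 <- (r2 + 2)               {8,9,10,11,12,13,14,15,16,17,18,19,20,21,22,23,24,25,26,27,28,29,30,31}
step 14: eval (r2 < (4 + (lane // 2))) {8,9,10,11,12,13,14,15,16,17,18,19,20,21,22,23,24,25,26,27,28,29,30,31}
step 15: r1 <- (r1 + -9)              {12,13,14,15,16,17,18,19,20,21,22,23,24,25,26,27,28,29,30,31}
step 16: r2 <- (r2 + 2)               {12,13,14,15,16,17,18,19,20,21,22,23,24,25,26,27,28,29,30,31}
step 17: eval (r2 < (4 + (lane // 2))) {12,13,14,15,16,17,18,19,20,21,22,23,24,25,26,27,28,29,30,31}
step 18: r1 <- (r1 + -9)              {16,17,18,19,20,21,22,23,24,25,26,27,28,29,30,31}
step 19: r2 <- (r2 + 2)               {16,17,18,19,20,21,22,23,24,25,26,27,28,29,30,31}
step 20: eval (r2 < (4 + (lane // 2))) {16,17,18,19,20,21,22,23,24,25,26,27,28,29,30,31}
step 21: r1 <- (r1 + -9)              {20,21,22,23,24,25,26,27,28,29,30,31}
step 22: r2 <- (r2 + 2)               {20,21,22,23,24,25,26,27,28,29,30,31}
step 23: eval (r2 < (4 + (lane // 2))) {20,21,22,23,24,25,26,27,28,29,30,31}
step 24: r1 <- (r1 + -9)              {24,25,26,27,28,29,30,31}
step 25: r2 <- (r2 + 2)               {24,25,26,27,28,29,30,31}
step 26: eval (r2 < (4 + (lane // 2))) {24,25,26,27,28,29,30,31}
step 27: r1 <- (r1 + -9)              {28,29,30,31}
step 28: r2 <- (r2 + 2)               {28,29,30,31}
step 29: eval (r2 < (4 + (lane // 2))) {28,29,30,31}
step 30: eval (r2 < -3)               {0,1,2,3,4,5,6,7,8,9,10,11,12,13,14,15,16,17,18,19,20,21,22,23,24,25,26,27,28,29,30,31}
step 31: r1 <- ((lane + -8) - (r1 - 3)) {0,1,2,3,4,5,6,7,8,9,10,11,12,13,14,15,16,17,18,19,20,21,22,23,24,25,26,27,28,29,30,31}

Answer: 32 steps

r2: 5,5,5,5,7,7,7,7,9,9,9,9,11,11,11,11,13,13,13,13,15,15,15,15,17,17,17,17,19,19,19,19
r1: 13,13,13,13,22,22,22,22,31,31,31,31,40,40,40,40,49,49,49,49,58,58,58,58,67,67,67,67,76,76,76,76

steps = 32; useful = 688; efficiency = 688/1024 = 43/64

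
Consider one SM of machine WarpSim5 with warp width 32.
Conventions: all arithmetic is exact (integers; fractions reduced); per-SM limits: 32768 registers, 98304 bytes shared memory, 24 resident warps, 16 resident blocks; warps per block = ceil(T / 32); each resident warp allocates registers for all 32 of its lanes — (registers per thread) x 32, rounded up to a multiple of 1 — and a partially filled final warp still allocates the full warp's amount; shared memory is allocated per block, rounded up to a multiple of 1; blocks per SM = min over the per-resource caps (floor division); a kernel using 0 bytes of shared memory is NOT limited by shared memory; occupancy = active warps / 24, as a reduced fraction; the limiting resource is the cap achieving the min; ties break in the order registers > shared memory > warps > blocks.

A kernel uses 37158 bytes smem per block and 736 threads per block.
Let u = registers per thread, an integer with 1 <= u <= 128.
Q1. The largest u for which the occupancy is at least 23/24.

Answer: u = 44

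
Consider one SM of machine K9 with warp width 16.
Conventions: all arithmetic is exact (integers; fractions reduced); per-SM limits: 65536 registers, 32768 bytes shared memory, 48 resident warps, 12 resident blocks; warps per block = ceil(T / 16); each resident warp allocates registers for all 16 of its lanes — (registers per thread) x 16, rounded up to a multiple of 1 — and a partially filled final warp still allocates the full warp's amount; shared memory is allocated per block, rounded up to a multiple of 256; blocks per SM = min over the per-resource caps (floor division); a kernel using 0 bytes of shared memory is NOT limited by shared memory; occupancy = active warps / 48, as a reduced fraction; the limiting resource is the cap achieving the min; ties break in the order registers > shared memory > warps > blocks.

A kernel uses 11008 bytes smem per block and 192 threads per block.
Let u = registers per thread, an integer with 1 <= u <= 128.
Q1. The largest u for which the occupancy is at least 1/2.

Answer: u = 128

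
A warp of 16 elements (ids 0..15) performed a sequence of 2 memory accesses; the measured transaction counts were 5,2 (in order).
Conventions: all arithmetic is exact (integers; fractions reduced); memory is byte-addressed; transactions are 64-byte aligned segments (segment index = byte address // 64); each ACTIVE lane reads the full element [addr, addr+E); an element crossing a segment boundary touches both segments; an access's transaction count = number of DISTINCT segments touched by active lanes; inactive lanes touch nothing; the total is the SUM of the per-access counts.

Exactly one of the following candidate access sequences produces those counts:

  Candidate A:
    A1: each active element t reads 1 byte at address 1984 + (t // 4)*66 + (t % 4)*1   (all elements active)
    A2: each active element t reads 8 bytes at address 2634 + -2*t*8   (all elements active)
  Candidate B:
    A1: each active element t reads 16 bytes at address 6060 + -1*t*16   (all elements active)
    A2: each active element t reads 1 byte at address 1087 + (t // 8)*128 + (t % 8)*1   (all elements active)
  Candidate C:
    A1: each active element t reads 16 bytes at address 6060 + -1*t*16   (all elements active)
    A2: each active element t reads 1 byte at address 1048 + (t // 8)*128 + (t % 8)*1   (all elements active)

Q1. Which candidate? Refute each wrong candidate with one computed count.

A: A1 gives 4 transactions, not 5
B: A2 gives 4 transactions, not 2
C: all counts match (5,2)

Answer: C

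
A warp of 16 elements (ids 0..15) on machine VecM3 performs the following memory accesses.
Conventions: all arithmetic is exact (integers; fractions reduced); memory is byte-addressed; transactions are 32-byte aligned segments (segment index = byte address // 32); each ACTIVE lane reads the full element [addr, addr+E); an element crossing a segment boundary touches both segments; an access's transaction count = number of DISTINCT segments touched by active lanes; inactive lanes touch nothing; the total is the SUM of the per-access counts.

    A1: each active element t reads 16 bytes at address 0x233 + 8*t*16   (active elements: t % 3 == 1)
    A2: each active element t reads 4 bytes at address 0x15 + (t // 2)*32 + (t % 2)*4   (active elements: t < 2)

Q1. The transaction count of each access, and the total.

A1: 10 transactions
A2: 1 transaction

Answer: 10,1; total 11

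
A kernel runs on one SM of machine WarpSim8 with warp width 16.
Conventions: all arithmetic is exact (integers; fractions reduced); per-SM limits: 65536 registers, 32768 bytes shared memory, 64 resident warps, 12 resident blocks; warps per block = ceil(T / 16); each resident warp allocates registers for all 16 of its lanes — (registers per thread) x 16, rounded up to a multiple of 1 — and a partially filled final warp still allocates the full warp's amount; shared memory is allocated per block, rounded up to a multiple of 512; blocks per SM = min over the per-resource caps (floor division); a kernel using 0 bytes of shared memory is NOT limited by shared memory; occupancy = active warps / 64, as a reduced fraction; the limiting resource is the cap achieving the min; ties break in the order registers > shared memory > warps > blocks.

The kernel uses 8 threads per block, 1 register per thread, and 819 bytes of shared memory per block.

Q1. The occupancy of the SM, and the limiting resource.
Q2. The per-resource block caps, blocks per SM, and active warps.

Answer: occupancy 3/16, limited by blocks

registers: 4096 blocks
shared memory: 32 blocks
warps: 64 blocks
blocks: 12 blocks

Answer: 12 blocks, 12 active warps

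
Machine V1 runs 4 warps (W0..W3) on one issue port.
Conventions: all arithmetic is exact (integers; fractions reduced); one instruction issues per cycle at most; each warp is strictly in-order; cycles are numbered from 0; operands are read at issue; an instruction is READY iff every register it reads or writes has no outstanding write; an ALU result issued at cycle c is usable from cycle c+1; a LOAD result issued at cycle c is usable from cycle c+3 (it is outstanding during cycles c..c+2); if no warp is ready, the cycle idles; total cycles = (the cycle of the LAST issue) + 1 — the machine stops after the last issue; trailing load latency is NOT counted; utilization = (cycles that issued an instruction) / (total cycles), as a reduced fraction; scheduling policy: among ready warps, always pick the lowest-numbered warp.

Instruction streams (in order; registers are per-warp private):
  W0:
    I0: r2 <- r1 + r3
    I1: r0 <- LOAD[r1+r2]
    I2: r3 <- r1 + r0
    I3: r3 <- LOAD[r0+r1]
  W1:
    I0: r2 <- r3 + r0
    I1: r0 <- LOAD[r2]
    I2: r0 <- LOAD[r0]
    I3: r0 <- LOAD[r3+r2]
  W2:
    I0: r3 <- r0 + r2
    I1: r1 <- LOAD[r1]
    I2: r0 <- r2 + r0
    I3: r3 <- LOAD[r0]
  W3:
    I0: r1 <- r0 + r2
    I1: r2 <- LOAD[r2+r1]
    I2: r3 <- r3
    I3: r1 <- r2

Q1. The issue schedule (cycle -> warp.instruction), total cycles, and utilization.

cycle 0: W0.I0
cycle 1: W0.I1
cycle 2: W1.I0
cycle 3: W1.I1
cycle 4: W0.I2
cycle 5: W0.I3
cycle 6: W1.I2
cycle 7: W2.I0
cycle 8: W2.I1
cycle 9: W1.I3
cycle 10: W2.I2
cycle 11: W2.I3
cycle 12: W3.I0
cycle 13: W3.I1
cycle 14: W3.I2
cycle 15: idle
cycle 16: W3.I3

Answer: 17 cycles, utilization 16/17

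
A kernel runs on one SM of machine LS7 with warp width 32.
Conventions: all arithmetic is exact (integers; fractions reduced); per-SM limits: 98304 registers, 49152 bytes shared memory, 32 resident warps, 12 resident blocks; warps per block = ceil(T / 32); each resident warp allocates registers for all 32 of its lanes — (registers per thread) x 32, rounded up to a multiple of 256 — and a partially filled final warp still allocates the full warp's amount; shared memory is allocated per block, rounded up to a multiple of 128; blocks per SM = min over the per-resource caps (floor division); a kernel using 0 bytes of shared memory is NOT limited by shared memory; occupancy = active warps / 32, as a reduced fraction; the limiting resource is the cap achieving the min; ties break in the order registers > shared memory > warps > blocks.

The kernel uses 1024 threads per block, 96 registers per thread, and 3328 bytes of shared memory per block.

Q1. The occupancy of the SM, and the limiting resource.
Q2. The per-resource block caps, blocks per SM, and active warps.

Answer: occupancy 1, limited by registers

registers: 1 block
shared memory: 14 blocks
warps: 1 block
blocks: 12 blocks

Answer: 1 block, 32 active warps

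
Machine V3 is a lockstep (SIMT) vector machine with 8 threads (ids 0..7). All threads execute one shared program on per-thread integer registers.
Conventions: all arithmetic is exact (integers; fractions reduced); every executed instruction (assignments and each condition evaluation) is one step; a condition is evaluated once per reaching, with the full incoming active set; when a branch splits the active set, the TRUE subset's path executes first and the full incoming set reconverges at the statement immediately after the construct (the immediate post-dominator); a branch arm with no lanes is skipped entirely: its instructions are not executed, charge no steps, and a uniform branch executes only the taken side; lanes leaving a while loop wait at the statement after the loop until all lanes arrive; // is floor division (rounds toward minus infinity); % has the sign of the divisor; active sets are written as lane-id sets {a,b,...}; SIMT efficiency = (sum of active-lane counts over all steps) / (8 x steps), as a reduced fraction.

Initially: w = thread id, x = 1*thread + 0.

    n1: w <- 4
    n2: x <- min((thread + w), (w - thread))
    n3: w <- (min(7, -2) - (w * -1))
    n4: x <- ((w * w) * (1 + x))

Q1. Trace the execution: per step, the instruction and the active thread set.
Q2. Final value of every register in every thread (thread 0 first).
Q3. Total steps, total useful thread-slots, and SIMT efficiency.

step 0: w <- 4                       {0,1,2,3,4,5,6,7}
step 1: x <- min((thread + w), (w - thread)) {0,1,2,3,4,5,6,7}
step 2: w <- (min(7, -2) - (w * -1)) {0,1,2,3,4,5,6,7}
step 3: x <- ((w * w) * (1 + x))     {0,1,2,3,4,5,6,7}

Answer: 4 steps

w: 2,2,2,2,2,2,2,2
x: 20,16,12,8,4,0,-4,-8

steps = 4; useful = 32; efficiency = 32/32 = 1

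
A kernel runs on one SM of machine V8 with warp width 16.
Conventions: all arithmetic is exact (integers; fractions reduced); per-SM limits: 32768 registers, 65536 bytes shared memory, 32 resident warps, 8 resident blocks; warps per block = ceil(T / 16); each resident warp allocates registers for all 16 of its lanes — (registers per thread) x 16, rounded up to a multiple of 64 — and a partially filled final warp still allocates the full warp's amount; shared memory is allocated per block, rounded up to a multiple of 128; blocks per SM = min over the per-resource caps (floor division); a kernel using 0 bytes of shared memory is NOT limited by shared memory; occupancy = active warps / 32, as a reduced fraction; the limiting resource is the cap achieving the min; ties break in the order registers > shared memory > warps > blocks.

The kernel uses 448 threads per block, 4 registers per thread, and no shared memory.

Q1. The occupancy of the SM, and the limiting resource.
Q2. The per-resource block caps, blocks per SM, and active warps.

Answer: occupancy 7/8, limited by warps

registers: 18 blocks
shared memory: no limit (kernel uses none)
warps: 1 block
blocks: 8 blocks

Answer: 1 block, 28 active warps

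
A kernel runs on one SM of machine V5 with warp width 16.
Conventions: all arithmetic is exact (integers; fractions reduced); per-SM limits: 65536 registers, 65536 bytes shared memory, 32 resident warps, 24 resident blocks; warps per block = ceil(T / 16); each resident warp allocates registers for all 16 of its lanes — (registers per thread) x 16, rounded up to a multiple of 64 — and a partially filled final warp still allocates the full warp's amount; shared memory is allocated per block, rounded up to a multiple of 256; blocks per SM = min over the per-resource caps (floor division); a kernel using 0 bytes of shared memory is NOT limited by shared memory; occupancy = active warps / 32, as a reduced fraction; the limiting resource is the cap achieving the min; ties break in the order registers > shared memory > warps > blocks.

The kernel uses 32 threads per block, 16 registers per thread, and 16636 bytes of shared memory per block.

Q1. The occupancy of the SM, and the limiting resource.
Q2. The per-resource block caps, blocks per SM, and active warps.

Answer: occupancy 3/16, limited by shared memory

registers: 128 blocks
shared memory: 3 blocks
warps: 16 blocks
blocks: 24 blocks

Answer: 3 blocks, 6 active warps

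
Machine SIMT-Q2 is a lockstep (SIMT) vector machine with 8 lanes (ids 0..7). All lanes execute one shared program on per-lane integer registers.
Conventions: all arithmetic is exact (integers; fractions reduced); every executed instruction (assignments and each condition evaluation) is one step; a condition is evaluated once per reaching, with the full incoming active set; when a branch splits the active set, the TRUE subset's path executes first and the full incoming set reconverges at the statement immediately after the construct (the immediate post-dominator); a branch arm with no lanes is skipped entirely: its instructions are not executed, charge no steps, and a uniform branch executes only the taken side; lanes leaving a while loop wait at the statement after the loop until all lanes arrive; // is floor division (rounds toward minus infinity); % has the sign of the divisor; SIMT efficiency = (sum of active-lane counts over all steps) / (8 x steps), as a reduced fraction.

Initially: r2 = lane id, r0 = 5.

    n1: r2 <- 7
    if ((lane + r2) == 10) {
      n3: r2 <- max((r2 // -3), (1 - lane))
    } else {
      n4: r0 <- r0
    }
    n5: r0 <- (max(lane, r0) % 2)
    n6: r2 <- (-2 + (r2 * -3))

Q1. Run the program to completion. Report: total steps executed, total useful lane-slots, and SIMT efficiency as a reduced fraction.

Answer: 6 steps, 40 useful, 5/6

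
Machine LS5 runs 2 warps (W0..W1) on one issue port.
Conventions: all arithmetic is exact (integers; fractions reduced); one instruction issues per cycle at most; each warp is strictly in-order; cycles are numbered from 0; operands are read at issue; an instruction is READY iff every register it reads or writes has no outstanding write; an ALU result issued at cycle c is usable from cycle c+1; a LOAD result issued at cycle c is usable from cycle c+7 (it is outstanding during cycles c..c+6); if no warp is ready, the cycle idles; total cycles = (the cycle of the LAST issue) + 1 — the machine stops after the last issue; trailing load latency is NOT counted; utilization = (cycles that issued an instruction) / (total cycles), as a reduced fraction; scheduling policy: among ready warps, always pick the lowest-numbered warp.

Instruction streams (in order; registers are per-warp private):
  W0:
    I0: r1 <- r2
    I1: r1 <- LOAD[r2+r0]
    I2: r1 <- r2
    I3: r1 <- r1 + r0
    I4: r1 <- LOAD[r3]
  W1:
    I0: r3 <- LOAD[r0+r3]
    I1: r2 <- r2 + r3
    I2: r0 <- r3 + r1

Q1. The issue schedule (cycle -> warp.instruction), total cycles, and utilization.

cycle 0: W0.I0
cycle 1: W0.I1
cycle 2: W1.I0
cycle 3: idle
cycle 4: idle
cycle 5: idle
cycle 6: idle
cycle 7: idle
cycle 8: W0.I2
cycle 9: W0.I3
cycle 10: W0.I4
cycle 11: W1.I1
cycle 12: W1.I2

Answer: 13 cycles, utilization 8/13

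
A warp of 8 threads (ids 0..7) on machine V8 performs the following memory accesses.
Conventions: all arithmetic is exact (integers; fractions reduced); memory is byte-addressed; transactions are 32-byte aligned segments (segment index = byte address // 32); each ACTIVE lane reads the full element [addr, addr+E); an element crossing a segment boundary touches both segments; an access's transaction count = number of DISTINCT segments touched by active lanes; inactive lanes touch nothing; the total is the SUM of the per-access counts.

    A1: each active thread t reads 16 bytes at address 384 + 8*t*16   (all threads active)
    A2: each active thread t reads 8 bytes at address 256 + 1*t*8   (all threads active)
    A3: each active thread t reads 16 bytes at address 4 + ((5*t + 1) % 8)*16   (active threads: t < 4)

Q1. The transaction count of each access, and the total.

A1: 8 transactions
A2: 2 transactions
A3: 4 transactions

Answer: 8,2,4; total 14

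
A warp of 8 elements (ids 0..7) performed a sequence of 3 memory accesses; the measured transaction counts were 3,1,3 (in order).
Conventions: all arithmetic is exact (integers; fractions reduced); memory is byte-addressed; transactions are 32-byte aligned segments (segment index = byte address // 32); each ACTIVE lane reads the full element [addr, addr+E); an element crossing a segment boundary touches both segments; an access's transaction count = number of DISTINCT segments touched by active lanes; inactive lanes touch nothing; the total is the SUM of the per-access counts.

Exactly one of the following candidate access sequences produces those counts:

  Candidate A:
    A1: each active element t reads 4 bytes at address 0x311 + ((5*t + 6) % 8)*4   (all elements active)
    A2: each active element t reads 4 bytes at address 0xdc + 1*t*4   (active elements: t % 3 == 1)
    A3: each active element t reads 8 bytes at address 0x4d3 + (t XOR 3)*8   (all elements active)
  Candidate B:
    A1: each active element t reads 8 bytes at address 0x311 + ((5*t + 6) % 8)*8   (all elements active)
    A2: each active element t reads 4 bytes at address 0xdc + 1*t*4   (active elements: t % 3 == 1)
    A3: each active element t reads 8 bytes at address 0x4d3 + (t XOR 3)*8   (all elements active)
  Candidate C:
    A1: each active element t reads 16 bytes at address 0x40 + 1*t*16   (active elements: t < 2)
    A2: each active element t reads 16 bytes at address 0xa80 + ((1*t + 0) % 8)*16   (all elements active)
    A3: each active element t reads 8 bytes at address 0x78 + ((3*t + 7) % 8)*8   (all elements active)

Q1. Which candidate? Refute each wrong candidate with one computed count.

A: A1 gives 2 transactions, not 3
C: A1 gives 1 transaction, not 3
B: all counts match (3,1,3)

Answer: B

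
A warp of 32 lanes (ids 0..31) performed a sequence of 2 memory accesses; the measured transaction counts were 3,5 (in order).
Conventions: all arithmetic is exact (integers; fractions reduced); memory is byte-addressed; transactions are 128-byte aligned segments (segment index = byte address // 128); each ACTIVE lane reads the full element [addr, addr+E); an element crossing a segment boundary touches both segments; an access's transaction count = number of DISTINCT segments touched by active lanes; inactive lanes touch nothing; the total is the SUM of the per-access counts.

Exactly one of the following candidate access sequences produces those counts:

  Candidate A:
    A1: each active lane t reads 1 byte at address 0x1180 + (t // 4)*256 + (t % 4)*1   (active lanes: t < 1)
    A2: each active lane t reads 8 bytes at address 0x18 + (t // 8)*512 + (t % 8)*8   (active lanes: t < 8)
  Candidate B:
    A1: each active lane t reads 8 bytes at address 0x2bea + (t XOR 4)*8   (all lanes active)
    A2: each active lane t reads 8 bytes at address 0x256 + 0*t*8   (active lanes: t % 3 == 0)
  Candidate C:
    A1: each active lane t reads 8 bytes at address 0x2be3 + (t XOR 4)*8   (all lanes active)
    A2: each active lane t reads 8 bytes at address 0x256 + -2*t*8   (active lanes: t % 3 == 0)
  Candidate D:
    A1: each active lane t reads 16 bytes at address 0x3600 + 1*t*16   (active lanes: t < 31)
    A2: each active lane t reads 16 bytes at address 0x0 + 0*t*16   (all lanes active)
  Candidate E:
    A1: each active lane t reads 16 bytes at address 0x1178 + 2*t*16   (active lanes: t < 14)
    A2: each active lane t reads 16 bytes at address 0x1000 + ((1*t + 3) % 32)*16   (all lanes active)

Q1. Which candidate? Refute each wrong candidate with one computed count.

A: A1 gives 1 transaction, not 3
B: A2 gives 1 transaction, not 5
D: A1 gives 4 transactions, not 3
E: A1 gives 5 transactions, not 3
C: all counts match (3,5)

Answer: C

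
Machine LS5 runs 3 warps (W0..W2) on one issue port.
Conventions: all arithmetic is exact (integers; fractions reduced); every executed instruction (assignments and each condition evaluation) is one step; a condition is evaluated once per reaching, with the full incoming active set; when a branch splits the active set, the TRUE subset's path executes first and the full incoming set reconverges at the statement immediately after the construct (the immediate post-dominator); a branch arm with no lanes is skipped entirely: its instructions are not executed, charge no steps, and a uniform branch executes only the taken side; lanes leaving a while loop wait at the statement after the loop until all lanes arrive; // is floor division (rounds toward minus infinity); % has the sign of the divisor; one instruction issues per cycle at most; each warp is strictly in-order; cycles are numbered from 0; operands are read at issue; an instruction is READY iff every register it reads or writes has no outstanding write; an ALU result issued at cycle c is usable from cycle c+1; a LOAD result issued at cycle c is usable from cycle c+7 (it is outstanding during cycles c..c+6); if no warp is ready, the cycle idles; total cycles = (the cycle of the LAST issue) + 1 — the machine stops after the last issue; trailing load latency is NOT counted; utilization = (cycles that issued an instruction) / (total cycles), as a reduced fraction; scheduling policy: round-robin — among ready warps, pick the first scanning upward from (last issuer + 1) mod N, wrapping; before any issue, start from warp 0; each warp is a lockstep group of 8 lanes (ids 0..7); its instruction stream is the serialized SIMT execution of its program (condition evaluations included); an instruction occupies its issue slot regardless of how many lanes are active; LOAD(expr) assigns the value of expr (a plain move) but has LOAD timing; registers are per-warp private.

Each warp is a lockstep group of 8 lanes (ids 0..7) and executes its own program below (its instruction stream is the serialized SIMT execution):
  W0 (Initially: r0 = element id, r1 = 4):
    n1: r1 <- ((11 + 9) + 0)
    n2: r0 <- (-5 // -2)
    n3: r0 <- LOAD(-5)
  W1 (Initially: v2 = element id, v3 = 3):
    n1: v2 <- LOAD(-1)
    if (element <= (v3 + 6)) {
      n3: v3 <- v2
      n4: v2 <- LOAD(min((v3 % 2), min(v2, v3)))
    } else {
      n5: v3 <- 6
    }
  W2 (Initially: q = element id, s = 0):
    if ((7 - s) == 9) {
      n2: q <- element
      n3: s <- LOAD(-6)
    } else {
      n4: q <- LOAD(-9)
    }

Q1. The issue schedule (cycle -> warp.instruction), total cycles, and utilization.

cycle 0: W0.I0
cycle 1: W1.I0
cycle 2: W2.I0
cycle 3: W0.I1
cycle 4: W1.I1
cycle 5: W2.I1
cycle 6: W0.I2
cycle 7: idle
cycle 8: W1.I2
cycle 9: W1.I3

Answer: 10 cycles, utilization 9/10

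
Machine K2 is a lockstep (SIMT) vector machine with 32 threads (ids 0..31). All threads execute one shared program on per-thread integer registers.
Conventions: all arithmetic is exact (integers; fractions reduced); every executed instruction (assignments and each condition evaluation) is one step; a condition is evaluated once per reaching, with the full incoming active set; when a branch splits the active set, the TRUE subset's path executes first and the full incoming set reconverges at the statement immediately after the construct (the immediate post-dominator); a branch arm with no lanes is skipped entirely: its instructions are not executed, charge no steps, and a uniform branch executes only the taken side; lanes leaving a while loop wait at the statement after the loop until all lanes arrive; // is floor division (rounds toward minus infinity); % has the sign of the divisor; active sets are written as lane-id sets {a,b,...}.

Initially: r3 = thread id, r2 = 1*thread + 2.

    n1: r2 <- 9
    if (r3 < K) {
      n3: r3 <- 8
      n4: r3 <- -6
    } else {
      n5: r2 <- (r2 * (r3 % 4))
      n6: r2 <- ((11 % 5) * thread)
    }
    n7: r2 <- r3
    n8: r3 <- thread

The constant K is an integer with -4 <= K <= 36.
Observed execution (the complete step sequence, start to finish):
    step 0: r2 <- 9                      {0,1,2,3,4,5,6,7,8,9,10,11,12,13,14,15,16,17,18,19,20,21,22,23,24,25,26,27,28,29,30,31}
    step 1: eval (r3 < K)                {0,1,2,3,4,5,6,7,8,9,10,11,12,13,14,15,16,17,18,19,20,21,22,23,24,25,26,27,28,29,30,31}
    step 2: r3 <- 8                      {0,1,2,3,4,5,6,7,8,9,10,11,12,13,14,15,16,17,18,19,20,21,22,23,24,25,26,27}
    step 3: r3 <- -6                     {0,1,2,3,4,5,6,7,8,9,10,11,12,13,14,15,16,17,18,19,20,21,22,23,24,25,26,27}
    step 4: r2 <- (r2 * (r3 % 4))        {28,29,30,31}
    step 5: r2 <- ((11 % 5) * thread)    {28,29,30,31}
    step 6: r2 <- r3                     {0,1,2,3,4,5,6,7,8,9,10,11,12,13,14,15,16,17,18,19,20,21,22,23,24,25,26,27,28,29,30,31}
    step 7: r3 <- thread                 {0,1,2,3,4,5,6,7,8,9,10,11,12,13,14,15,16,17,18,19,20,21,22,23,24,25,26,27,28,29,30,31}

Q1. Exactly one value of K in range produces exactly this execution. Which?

Answer: K = 28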